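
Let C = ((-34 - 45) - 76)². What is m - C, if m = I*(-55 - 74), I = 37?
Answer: -28798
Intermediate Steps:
m = -4773 (m = 37*(-55 - 74) = 37*(-129) = -4773)
C = 24025 (C = (-79 - 76)² = (-155)² = 24025)
m - C = -4773 - 1*24025 = -4773 - 24025 = -28798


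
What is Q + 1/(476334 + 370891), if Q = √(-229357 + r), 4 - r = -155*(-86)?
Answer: 1/847225 + I*√242683 ≈ 1.1803e-6 + 492.63*I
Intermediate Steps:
r = -13326 (r = 4 - (-155)*(-86) = 4 - 1*13330 = 4 - 13330 = -13326)
Q = I*√242683 (Q = √(-229357 - 13326) = √(-242683) = I*√242683 ≈ 492.63*I)
Q + 1/(476334 + 370891) = I*√242683 + 1/(476334 + 370891) = I*√242683 + 1/847225 = 1/847225 + I*√242683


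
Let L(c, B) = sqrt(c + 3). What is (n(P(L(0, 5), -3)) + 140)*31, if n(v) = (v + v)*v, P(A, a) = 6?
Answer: 6572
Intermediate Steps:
L(c, B) = sqrt(3 + c)
n(v) = 2*v**2 (n(v) = (2*v)*v = 2*v**2)
(n(P(L(0, 5), -3)) + 140)*31 = (2*6**2 + 140)*31 = (2*36 + 140)*31 = (72 + 140)*31 = 212*31 = 6572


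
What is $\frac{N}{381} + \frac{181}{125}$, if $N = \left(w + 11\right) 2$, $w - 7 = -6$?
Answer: $\frac{23987}{15875} \approx 1.511$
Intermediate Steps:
$w = 1$ ($w = 7 - 6 = 1$)
$N = 24$ ($N = \left(1 + 11\right) 2 = 12 \cdot 2 = 24$)
$\frac{N}{381} + \frac{181}{125} = \frac{24}{381} + \frac{181}{125} = 24 \cdot \frac{1}{381} + 181 \cdot \frac{1}{125} = \frac{8}{127} + \frac{181}{125} = \frac{23987}{15875}$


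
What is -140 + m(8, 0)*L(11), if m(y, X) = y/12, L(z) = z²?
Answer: -178/3 ≈ -59.333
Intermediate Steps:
m(y, X) = y/12 (m(y, X) = y*(1/12) = y/12)
-140 + m(8, 0)*L(11) = -140 + ((1/12)*8)*11² = -140 + (⅔)*121 = -140 + 242/3 = -178/3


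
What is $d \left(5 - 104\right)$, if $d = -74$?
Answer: $7326$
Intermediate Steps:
$d \left(5 - 104\right) = - 74 \left(5 - 104\right) = \left(-74\right) \left(-99\right) = 7326$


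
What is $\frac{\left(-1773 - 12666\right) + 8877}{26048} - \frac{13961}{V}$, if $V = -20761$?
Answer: $\frac{124091723}{270391264} \approx 0.45893$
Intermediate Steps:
$\frac{\left(-1773 - 12666\right) + 8877}{26048} - \frac{13961}{V} = \frac{\left(-1773 - 12666\right) + 8877}{26048} - \frac{13961}{-20761} = \left(-14439 + 8877\right) \frac{1}{26048} - - \frac{13961}{20761} = \left(-5562\right) \frac{1}{26048} + \frac{13961}{20761} = - \frac{2781}{13024} + \frac{13961}{20761} = \frac{124091723}{270391264}$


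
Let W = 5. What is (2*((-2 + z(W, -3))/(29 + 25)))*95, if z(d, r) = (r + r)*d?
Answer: -3040/27 ≈ -112.59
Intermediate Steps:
z(d, r) = 2*d*r (z(d, r) = (2*r)*d = 2*d*r)
(2*((-2 + z(W, -3))/(29 + 25)))*95 = (2*((-2 + 2*5*(-3))/(29 + 25)))*95 = (2*((-2 - 30)/54))*95 = (2*(-32*1/54))*95 = (2*(-16/27))*95 = -32/27*95 = -3040/27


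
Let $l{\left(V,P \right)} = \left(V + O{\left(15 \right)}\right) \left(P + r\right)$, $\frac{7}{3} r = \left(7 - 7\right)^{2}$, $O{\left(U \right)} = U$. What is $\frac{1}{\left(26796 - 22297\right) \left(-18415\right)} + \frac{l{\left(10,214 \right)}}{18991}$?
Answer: $\frac{443242585759}{1573386973235} \approx 0.28171$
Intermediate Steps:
$r = 0$ ($r = \frac{3 \left(7 - 7\right)^{2}}{7} = \frac{3 \cdot 0^{2}}{7} = \frac{3}{7} \cdot 0 = 0$)
$l{\left(V,P \right)} = P \left(15 + V\right)$ ($l{\left(V,P \right)} = \left(V + 15\right) \left(P + 0\right) = \left(15 + V\right) P = P \left(15 + V\right)$)
$\frac{1}{\left(26796 - 22297\right) \left(-18415\right)} + \frac{l{\left(10,214 \right)}}{18991} = \frac{1}{\left(26796 - 22297\right) \left(-18415\right)} + \frac{214 \left(15 + 10\right)}{18991} = \frac{1}{4499} \left(- \frac{1}{18415}\right) + 214 \cdot 25 \cdot \frac{1}{18991} = \frac{1}{4499} \left(- \frac{1}{18415}\right) + 5350 \cdot \frac{1}{18991} = - \frac{1}{82849085} + \frac{5350}{18991} = \frac{443242585759}{1573386973235}$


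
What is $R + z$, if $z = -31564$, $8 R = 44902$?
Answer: $- \frac{103805}{4} \approx -25951.0$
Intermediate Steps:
$R = \frac{22451}{4}$ ($R = \frac{1}{8} \cdot 44902 = \frac{22451}{4} \approx 5612.8$)
$R + z = \frac{22451}{4} - 31564 = - \frac{103805}{4}$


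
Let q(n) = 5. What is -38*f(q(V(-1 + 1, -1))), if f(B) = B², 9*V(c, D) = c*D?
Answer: -950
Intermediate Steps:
V(c, D) = D*c/9 (V(c, D) = (c*D)/9 = (D*c)/9 = D*c/9)
-38*f(q(V(-1 + 1, -1))) = -38*5² = -38*25 = -950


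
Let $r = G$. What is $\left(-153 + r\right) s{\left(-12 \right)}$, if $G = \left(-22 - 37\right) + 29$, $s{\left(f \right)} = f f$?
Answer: $-26352$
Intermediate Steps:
$s{\left(f \right)} = f^{2}$
$G = -30$ ($G = -59 + 29 = -30$)
$r = -30$
$\left(-153 + r\right) s{\left(-12 \right)} = \left(-153 - 30\right) \left(-12\right)^{2} = \left(-183\right) 144 = -26352$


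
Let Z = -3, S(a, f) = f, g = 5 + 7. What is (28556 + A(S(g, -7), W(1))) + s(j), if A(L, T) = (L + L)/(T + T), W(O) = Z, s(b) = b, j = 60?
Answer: 85855/3 ≈ 28618.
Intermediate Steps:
g = 12
W(O) = -3
A(L, T) = L/T (A(L, T) = (2*L)/((2*T)) = (2*L)*(1/(2*T)) = L/T)
(28556 + A(S(g, -7), W(1))) + s(j) = (28556 - 7/(-3)) + 60 = (28556 - 7*(-⅓)) + 60 = (28556 + 7/3) + 60 = 85675/3 + 60 = 85855/3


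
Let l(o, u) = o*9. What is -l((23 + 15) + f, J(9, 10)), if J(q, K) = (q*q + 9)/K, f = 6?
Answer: -396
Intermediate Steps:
J(q, K) = (9 + q²)/K (J(q, K) = (q² + 9)/K = (9 + q²)/K)
l(o, u) = 9*o
-l((23 + 15) + f, J(9, 10)) = -9*((23 + 15) + 6) = -9*(38 + 6) = -9*44 = -1*396 = -396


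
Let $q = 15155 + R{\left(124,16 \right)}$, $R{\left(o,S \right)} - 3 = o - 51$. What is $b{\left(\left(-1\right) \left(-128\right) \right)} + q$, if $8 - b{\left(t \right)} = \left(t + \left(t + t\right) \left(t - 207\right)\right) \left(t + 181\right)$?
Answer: $6224903$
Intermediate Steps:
$R{\left(o,S \right)} = -48 + o$ ($R{\left(o,S \right)} = 3 + \left(o - 51\right) = 3 + \left(-51 + o\right) = -48 + o$)
$b{\left(t \right)} = 8 - \left(181 + t\right) \left(t + 2 t \left(-207 + t\right)\right)$ ($b{\left(t \right)} = 8 - \left(t + \left(t + t\right) \left(t - 207\right)\right) \left(t + 181\right) = 8 - \left(t + 2 t \left(-207 + t\right)\right) \left(181 + t\right) = 8 - \left(181 + t\right) \left(t + 2 t \left(-207 + t\right)\right)$)
$q = 15231$ ($q = 15155 + \left(-48 + 124\right) = 15155 + 76 = 15231$)
$b{\left(\left(-1\right) \left(-128\right) \right)} + q = \left(8 - 2 \left(\left(-1\right) \left(-128\right)\right)^{3} + 51 \left(\left(-1\right) \left(-128\right)\right)^{2} + 74753 \left(\left(-1\right) \left(-128\right)\right)\right) + 15231 = \left(8 - 2 \cdot 128^{3} + 51 \cdot 128^{2} + 74753 \cdot 128\right) + 15231 = \left(8 - 4194304 + 51 \cdot 16384 + 9568384\right) + 15231 = \left(8 - 4194304 + 835584 + 9568384\right) + 15231 = 6209672 + 15231 = 6224903$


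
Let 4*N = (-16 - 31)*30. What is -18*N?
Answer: 6345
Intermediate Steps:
N = -705/2 (N = ((-16 - 31)*30)/4 = (-47*30)/4 = (1/4)*(-1410) = -705/2 ≈ -352.50)
-18*N = -18*(-705/2) = 6345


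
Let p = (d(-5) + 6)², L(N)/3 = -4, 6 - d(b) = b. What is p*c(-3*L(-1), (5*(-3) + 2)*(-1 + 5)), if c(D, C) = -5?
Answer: -1445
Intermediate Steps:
d(b) = 6 - b
L(N) = -12 (L(N) = 3*(-4) = -12)
p = 289 (p = ((6 - 1*(-5)) + 6)² = ((6 + 5) + 6)² = (11 + 6)² = 17² = 289)
p*c(-3*L(-1), (5*(-3) + 2)*(-1 + 5)) = 289*(-5) = -1445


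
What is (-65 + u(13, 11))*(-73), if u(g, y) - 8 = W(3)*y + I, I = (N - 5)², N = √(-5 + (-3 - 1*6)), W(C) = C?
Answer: 949 + 730*I*√14 ≈ 949.0 + 2731.4*I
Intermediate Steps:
N = I*√14 (N = √(-5 + (-3 - 6)) = √(-5 - 9) = √(-14) = I*√14 ≈ 3.7417*I)
I = (-5 + I*√14)² (I = (I*√14 - 5)² = (-5 + I*√14)² ≈ 11.0 - 37.417*I)
u(g, y) = 8 + (5 - I*√14)² + 3*y (u(g, y) = 8 + (3*y + (5 - I*√14)²) = 8 + ((5 - I*√14)² + 3*y) = 8 + (5 - I*√14)² + 3*y)
(-65 + u(13, 11))*(-73) = (-65 + (19 + 3*11 - 10*I*√14))*(-73) = (-65 + (19 + 33 - 10*I*√14))*(-73) = (-65 + (52 - 10*I*√14))*(-73) = (-13 - 10*I*√14)*(-73) = 949 + 730*I*√14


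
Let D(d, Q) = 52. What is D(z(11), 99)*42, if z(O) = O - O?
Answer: 2184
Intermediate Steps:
z(O) = 0
D(z(11), 99)*42 = 52*42 = 2184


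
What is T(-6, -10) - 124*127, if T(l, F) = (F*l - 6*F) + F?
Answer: -15638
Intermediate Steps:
T(l, F) = -5*F + F*l (T(l, F) = (-6*F + F*l) + F = -5*F + F*l)
T(-6, -10) - 124*127 = -10*(-5 - 6) - 124*127 = -10*(-11) - 15748 = 110 - 15748 = -15638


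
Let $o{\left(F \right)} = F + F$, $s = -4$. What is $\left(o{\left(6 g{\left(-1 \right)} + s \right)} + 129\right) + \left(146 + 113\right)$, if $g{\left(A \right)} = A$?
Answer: $368$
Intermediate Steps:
$o{\left(F \right)} = 2 F$
$\left(o{\left(6 g{\left(-1 \right)} + s \right)} + 129\right) + \left(146 + 113\right) = \left(2 \left(6 \left(-1\right) - 4\right) + 129\right) + \left(146 + 113\right) = \left(2 \left(-6 - 4\right) + 129\right) + 259 = \left(2 \left(-10\right) + 129\right) + 259 = \left(-20 + 129\right) + 259 = 109 + 259 = 368$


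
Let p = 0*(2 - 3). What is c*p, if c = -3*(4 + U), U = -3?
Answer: 0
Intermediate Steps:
c = -3 (c = -3*(4 - 3) = -3*1 = -3)
p = 0 (p = 0*(-1) = 0)
c*p = -3*0 = 0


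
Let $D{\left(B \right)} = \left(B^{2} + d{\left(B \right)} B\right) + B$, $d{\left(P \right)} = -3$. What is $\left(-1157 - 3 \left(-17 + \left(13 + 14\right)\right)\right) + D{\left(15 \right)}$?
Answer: $-992$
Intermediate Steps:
$D{\left(B \right)} = B^{2} - 2 B$ ($D{\left(B \right)} = \left(B^{2} - 3 B\right) + B = B^{2} - 2 B$)
$\left(-1157 - 3 \left(-17 + \left(13 + 14\right)\right)\right) + D{\left(15 \right)} = \left(-1157 - 3 \left(-17 + \left(13 + 14\right)\right)\right) + 15 \left(-2 + 15\right) = \left(-1157 - 3 \left(-17 + 27\right)\right) + 15 \cdot 13 = \left(-1157 - 30\right) + 195 = -1187 + 195 = -992$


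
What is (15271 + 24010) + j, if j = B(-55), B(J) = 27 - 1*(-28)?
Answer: 39336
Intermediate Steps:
B(J) = 55 (B(J) = 27 + 28 = 55)
j = 55
(15271 + 24010) + j = (15271 + 24010) + 55 = 39281 + 55 = 39336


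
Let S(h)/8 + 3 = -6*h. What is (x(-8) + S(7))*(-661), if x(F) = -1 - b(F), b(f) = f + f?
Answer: 228045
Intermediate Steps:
S(h) = -24 - 48*h (S(h) = -24 + 8*(-6*h) = -24 - 48*h)
b(f) = 2*f
x(F) = -1 - 2*F
(x(-8) + S(7))*(-661) = ((-1 - 2*(-8)) + (-24 - 48*7))*(-661) = ((-1 + 16) + (-24 - 336))*(-661) = (15 - 360)*(-661) = -345*(-661) = 228045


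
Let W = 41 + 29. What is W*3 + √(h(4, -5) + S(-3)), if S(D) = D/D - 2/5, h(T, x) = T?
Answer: 210 + √115/5 ≈ 212.14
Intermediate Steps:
W = 70
S(D) = ⅗ (S(D) = 1 - 2*⅕ = 1 - ⅖ = ⅗)
W*3 + √(h(4, -5) + S(-3)) = 70*3 + √(4 + ⅗) = 210 + √(23/5) = 210 + √115/5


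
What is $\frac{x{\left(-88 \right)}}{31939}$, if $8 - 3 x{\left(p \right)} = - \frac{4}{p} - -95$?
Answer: $- \frac{1915}{2107974} \approx -0.00090845$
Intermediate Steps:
$x{\left(p \right)} = -29 + \frac{4}{3 p}$ ($x{\left(p \right)} = \frac{8}{3} - \frac{- \frac{4}{p} - -95}{3} = \frac{8}{3} - \frac{- \frac{4}{p} + 95}{3} = \frac{8}{3} - \frac{95 - \frac{4}{p}}{3} = \frac{8}{3} - \left(\frac{95}{3} - \frac{4}{3 p}\right) = -29 + \frac{4}{3 p}$)
$\frac{x{\left(-88 \right)}}{31939} = \frac{-29 + \frac{4}{3 \left(-88\right)}}{31939} = \left(-29 + \frac{4}{3} \left(- \frac{1}{88}\right)\right) \frac{1}{31939} = \left(-29 - \frac{1}{66}\right) \frac{1}{31939} = \left(- \frac{1915}{66}\right) \frac{1}{31939} = - \frac{1915}{2107974}$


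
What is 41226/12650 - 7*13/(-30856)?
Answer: 90944329/27880600 ≈ 3.2619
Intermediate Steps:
41226/12650 - 7*13/(-30856) = 41226*(1/12650) - 91*(-1/30856) = 20613/6325 + 13/4408 = 90944329/27880600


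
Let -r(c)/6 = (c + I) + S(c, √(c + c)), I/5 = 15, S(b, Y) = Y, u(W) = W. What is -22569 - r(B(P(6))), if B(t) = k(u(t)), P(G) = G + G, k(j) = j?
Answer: -22047 + 12*√6 ≈ -22018.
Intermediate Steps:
I = 75 (I = 5*15 = 75)
P(G) = 2*G
B(t) = t
r(c) = -450 - 6*c - 6*√2*√c (r(c) = -6*((c + 75) + √(c + c)) = -6*((75 + c) + √(2*c)) = -6*((75 + c) + √2*√c) = -6*(75 + c + √2*√c) = -450 - 6*c - 6*√2*√c)
-22569 - r(B(P(6))) = -22569 - (-450 - 12*6 - 6*√2*√(2*6)) = -22569 - (-450 - 6*12 - 6*√2*√12) = -22569 - (-450 - 72 - 6*√2*2*√3) = -22569 - (-450 - 72 - 12*√6) = -22569 - (-522 - 12*√6) = -22569 + (522 + 12*√6) = -22047 + 12*√6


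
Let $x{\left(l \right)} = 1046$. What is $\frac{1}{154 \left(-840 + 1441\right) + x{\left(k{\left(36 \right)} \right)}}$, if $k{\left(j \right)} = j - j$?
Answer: $\frac{1}{93600} \approx 1.0684 \cdot 10^{-5}$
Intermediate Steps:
$k{\left(j \right)} = 0$
$\frac{1}{154 \left(-840 + 1441\right) + x{\left(k{\left(36 \right)} \right)}} = \frac{1}{154 \left(-840 + 1441\right) + 1046} = \frac{1}{154 \cdot 601 + 1046} = \frac{1}{92554 + 1046} = \frac{1}{93600}$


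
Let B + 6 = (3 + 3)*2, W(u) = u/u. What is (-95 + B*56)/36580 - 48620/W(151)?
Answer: -1778519359/36580 ≈ -48620.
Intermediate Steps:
W(u) = 1
B = 6 (B = -6 + (3 + 3)*2 = -6 + 6*2 = -6 + 12 = 6)
(-95 + B*56)/36580 - 48620/W(151) = (-95 + 6*56)/36580 - 48620/1 = (-95 + 336)*(1/36580) - 48620*1 = 241*(1/36580) - 48620 = 241/36580 - 48620 = -1778519359/36580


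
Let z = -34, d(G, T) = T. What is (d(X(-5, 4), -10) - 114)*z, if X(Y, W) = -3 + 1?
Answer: 4216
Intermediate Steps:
X(Y, W) = -2
(d(X(-5, 4), -10) - 114)*z = (-10 - 114)*(-34) = -124*(-34) = 4216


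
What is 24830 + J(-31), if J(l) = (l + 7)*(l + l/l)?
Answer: 25550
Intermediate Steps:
J(l) = (1 + l)*(7 + l) (J(l) = (7 + l)*(l + 1) = (7 + l)*(1 + l) = (1 + l)*(7 + l))
24830 + J(-31) = 24830 + (7 + (-31)² + 8*(-31)) = 24830 + (7 + 961 - 248) = 24830 + 720 = 25550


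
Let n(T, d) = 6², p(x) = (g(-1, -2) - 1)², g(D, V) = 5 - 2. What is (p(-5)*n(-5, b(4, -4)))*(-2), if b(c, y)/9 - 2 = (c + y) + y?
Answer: -288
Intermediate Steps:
b(c, y) = 18 + 9*c + 18*y (b(c, y) = 18 + 9*((c + y) + y) = 18 + 9*(c + 2*y) = 18 + (9*c + 18*y) = 18 + 9*c + 18*y)
g(D, V) = 3
p(x) = 4 (p(x) = (3 - 1)² = 2² = 4)
n(T, d) = 36
(p(-5)*n(-5, b(4, -4)))*(-2) = (4*36)*(-2) = 144*(-2) = -288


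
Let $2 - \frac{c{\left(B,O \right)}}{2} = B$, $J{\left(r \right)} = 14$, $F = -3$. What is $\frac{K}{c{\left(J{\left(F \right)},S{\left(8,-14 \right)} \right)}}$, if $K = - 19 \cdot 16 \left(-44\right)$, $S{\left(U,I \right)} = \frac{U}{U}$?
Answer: $- \frac{1672}{3} \approx -557.33$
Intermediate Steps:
$S{\left(U,I \right)} = 1$
$c{\left(B,O \right)} = 4 - 2 B$
$K = 13376$ ($K = - 304 \left(-44\right) = \left(-1\right) \left(-13376\right) = 13376$)
$\frac{K}{c{\left(J{\left(F \right)},S{\left(8,-14 \right)} \right)}} = \frac{13376}{4 - 28} = \frac{13376}{-24} = 13376 \left(- \frac{1}{24}\right) = - \frac{1672}{3}$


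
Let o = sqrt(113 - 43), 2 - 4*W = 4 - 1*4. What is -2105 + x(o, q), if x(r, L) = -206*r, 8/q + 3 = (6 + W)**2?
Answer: -2105 - 206*sqrt(70) ≈ -3828.5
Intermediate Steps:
W = 1/2 (W = 1/2 - (4 - 1*4)/4 = 1/2 - (4 - 4)/4 = 1/2 - 1/4*0 = 1/2 + 0 = 1/2 ≈ 0.50000)
q = 32/157 (q = 8/(-3 + (6 + 1/2)**2) = 8/(-3 + (13/2)**2) = 8/(-3 + 169/4) = 8/(157/4) = 8*(4/157) = 32/157 ≈ 0.20382)
o = sqrt(70) ≈ 8.3666
-2105 + x(o, q) = -2105 - 206*sqrt(70)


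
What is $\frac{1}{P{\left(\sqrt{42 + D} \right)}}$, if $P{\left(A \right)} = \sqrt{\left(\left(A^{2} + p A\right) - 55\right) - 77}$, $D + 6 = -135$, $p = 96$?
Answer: $\frac{\sqrt{3}}{3 \sqrt{-77 + 96 i \sqrt{11}}} \approx 0.019728 - 0.025068 i$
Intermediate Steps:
$D = -141$ ($D = -6 - 135 = -141$)
$P{\left(A \right)} = \sqrt{-132 + A^{2} + 96 A}$ ($P{\left(A \right)} = \sqrt{\left(\left(A^{2} + 96 A\right) - 55\right) - 77} = \sqrt{\left(-55 + A^{2} + 96 A\right) - 77} = \sqrt{-132 + A^{2} + 96 A}$)
$\frac{1}{P{\left(\sqrt{42 + D} \right)}} = \frac{1}{\sqrt{-132 + \left(\sqrt{42 - 141}\right)^{2} + 96 \sqrt{42 - 141}}} = \frac{1}{\sqrt{-132 + \left(\sqrt{-99}\right)^{2} + 96 \sqrt{-99}}} = \frac{1}{\sqrt{-132 + \left(3 i \sqrt{11}\right)^{2} + 96 \cdot 3 i \sqrt{11}}} = \frac{1}{\sqrt{-132 - 99 + 288 i \sqrt{11}}} = \frac{1}{\sqrt{-231 + 288 i \sqrt{11}}}$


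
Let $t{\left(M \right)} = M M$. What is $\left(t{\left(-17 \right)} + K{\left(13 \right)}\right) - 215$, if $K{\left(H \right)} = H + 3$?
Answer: $90$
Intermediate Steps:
$t{\left(M \right)} = M^{2}$
$K{\left(H \right)} = 3 + H$
$\left(t{\left(-17 \right)} + K{\left(13 \right)}\right) - 215 = \left(\left(-17\right)^{2} + \left(3 + 13\right)\right) - 215 = \left(289 + 16\right) - 215 = 305 - 215 = 90$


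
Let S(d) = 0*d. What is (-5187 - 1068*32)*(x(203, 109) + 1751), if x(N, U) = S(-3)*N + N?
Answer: -76915302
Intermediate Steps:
S(d) = 0
x(N, U) = N (x(N, U) = 0*N + N = 0 + N = N)
(-5187 - 1068*32)*(x(203, 109) + 1751) = (-5187 - 1068*32)*(203 + 1751) = (-5187 - 34176)*1954 = -39363*1954 = -76915302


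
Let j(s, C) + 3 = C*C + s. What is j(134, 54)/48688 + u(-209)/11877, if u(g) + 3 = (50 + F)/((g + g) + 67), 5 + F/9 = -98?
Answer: 12693846781/202971848976 ≈ 0.062540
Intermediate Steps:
F = -927 (F = -45 + 9*(-98) = -45 - 882 = -927)
j(s, C) = -3 + s + C**2 (j(s, C) = -3 + (C*C + s) = -3 + (C**2 + s) = -3 + (s + C**2) = -3 + s + C**2)
u(g) = -3 - 877/(67 + 2*g) (u(g) = -3 + (50 - 927)/((g + g) + 67) = -3 - 877/(2*g + 67) = -3 - 877/(67 + 2*g))
j(134, 54)/48688 + u(-209)/11877 = (-3 + 134 + 54**2)/48688 + (2*(-539 - 3*(-209))/(67 + 2*(-209)))/11877 = (-3 + 134 + 2916)*(1/48688) + (2*(-539 + 627)/(67 - 418))*(1/11877) = 3047*(1/48688) + (2*88/(-351))*(1/11877) = 3047/48688 + (2*(-1/351)*88)*(1/11877) = 3047/48688 - 176/351*1/11877 = 3047/48688 - 176/4168827 = 12693846781/202971848976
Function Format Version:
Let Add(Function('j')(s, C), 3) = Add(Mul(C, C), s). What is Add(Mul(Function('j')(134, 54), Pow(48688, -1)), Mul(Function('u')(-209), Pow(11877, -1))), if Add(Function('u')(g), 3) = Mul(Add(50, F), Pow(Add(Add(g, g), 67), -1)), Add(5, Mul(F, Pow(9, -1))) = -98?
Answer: Rational(12693846781, 202971848976) ≈ 0.062540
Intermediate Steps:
F = -927 (F = Add(-45, Mul(9, -98)) = Add(-45, -882) = -927)
Function('j')(s, C) = Add(-3, s, Pow(C, 2)) (Function('j')(s, C) = Add(-3, Add(Mul(C, C), s)) = Add(-3, Add(Pow(C, 2), s)) = Add(-3, Add(s, Pow(C, 2))) = Add(-3, s, Pow(C, 2)))
Function('u')(g) = Add(-3, Mul(-877, Pow(Add(67, Mul(2, g)), -1))) (Function('u')(g) = Add(-3, Mul(Add(50, -927), Pow(Add(Add(g, g), 67), -1))) = Add(-3, Mul(-877, Pow(Add(Mul(2, g), 67), -1))) = Add(-3, Mul(-877, Pow(Add(67, Mul(2, g)), -1))))
Add(Mul(Function('j')(134, 54), Pow(48688, -1)), Mul(Function('u')(-209), Pow(11877, -1))) = Add(Mul(Add(-3, 134, Pow(54, 2)), Pow(48688, -1)), Mul(Mul(2, Pow(Add(67, Mul(2, -209)), -1), Add(-539, Mul(-3, -209))), Pow(11877, -1))) = Add(Mul(Add(-3, 134, 2916), Rational(1, 48688)), Mul(Mul(2, Pow(Add(67, -418), -1), Add(-539, 627)), Rational(1, 11877))) = Add(Mul(3047, Rational(1, 48688)), Mul(Mul(2, Pow(-351, -1), 88), Rational(1, 11877))) = Add(Rational(3047, 48688), Mul(Mul(2, Rational(-1, 351), 88), Rational(1, 11877))) = Add(Rational(3047, 48688), Mul(Rational(-176, 351), Rational(1, 11877))) = Add(Rational(3047, 48688), Rational(-176, 4168827)) = Rational(12693846781, 202971848976)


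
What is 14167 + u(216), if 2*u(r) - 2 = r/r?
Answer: 28337/2 ≈ 14169.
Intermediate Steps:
u(r) = 3/2 (u(r) = 1 + (r/r)/2 = 1 + (1/2)*1 = 1 + 1/2 = 3/2)
14167 + u(216) = 14167 + 3/2 = 28337/2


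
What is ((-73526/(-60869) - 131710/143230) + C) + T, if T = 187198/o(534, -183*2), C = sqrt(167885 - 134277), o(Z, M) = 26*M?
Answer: -80405910147871/4148151376746 + 2*sqrt(8402) ≈ 163.94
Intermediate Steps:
C = 2*sqrt(8402) (C = sqrt(33608) = 2*sqrt(8402) ≈ 183.32)
T = -93599/4758 (T = 187198/((26*(-183*2))) = 187198/((26*(-366))) = 187198/(-9516) = 187198*(-1/9516) = -93599/4758 ≈ -19.672)
((-73526/(-60869) - 131710/143230) + C) + T = ((-73526/(-60869) - 131710/143230) + 2*sqrt(8402)) - 93599/4758 = ((-73526*(-1/60869) - 131710*1/143230) + 2*sqrt(8402)) - 93599/4758 = ((73526/60869 - 13171/14323) + 2*sqrt(8402)) - 93599/4758 = (251407299/871826687 + 2*sqrt(8402)) - 93599/4758 = -80405910147871/4148151376746 + 2*sqrt(8402)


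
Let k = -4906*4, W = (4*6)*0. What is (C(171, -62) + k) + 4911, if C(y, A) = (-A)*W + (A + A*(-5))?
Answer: -14465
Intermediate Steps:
W = 0 (W = 24*0 = 0)
k = -19624
C(y, A) = -4*A (C(y, A) = -A*0 + (A + A*(-5)) = 0 + (A - 5*A) = 0 - 4*A = -4*A)
(C(171, -62) + k) + 4911 = (-4*(-62) - 19624) + 4911 = (248 - 19624) + 4911 = -19376 + 4911 = -14465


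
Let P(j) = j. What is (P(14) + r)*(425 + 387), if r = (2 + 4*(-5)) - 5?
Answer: -7308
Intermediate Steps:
r = -23 (r = (2 - 20) - 5 = -18 - 5 = -23)
(P(14) + r)*(425 + 387) = (14 - 23)*(425 + 387) = -9*812 = -7308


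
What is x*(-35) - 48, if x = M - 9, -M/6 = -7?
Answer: -1203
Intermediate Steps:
M = 42 (M = -6*(-7) = 42)
x = 33 (x = 42 - 9 = 33)
x*(-35) - 48 = 33*(-35) - 48 = -1155 - 48 = -1203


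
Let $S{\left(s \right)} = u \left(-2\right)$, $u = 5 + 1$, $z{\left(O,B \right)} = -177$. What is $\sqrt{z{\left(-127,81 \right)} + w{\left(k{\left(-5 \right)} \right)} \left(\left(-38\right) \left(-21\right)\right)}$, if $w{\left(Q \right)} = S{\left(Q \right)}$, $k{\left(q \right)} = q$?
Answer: $i \sqrt{9753} \approx 98.757 i$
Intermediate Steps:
$u = 6$
$S{\left(s \right)} = -12$ ($S{\left(s \right)} = 6 \left(-2\right) = -12$)
$w{\left(Q \right)} = -12$
$\sqrt{z{\left(-127,81 \right)} + w{\left(k{\left(-5 \right)} \right)} \left(\left(-38\right) \left(-21\right)\right)} = \sqrt{-177 - 12 \left(\left(-38\right) \left(-21\right)\right)} = \sqrt{-177 - 9576} = \sqrt{-9753} = i \sqrt{9753}$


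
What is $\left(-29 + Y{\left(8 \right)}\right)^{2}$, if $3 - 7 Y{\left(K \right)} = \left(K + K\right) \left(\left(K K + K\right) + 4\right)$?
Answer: $\frac{2005056}{49} \approx 40920.0$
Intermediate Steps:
$Y{\left(K \right)} = \frac{3}{7} - \frac{2 K \left(4 + K + K^{2}\right)}{7}$ ($Y{\left(K \right)} = \frac{3}{7} - \frac{\left(K + K\right) \left(\left(K K + K\right) + 4\right)}{7} = \frac{3}{7} - \frac{2 K \left(\left(K^{2} + K\right) + 4\right)}{7} = \frac{3}{7} - \frac{2 K \left(\left(K + K^{2}\right) + 4\right)}{7} = \frac{3}{7} - \frac{2 K \left(4 + K + K^{2}\right)}{7}$)
$\left(-29 + Y{\left(8 \right)}\right)^{2} = \left(-29 - \left(\frac{61}{7} + \frac{128}{7} + \frac{1024}{7}\right)\right)^{2} = \left(-29 - \frac{1213}{7}\right)^{2} = \left(- \frac{1416}{7}\right)^{2} = \frac{2005056}{49}$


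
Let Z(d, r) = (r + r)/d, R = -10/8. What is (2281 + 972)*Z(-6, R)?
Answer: 16265/12 ≈ 1355.4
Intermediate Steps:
R = -5/4 (R = -10*⅛ = -5/4 ≈ -1.2500)
Z(d, r) = 2*r/d (Z(d, r) = (2*r)/d = 2*r/d)
(2281 + 972)*Z(-6, R) = (2281 + 972)*(2*(-5/4)/(-6)) = 3253*(2*(-5/4)*(-⅙)) = 3253*(5/12) = 16265/12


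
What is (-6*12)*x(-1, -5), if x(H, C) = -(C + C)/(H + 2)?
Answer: -720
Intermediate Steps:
x(H, C) = -2*C/(2 + H)
(-6*12)*x(-1, -5) = (-6*12)*(-2*(-5)/(2 - 1)) = -(-144)*(-5)/1 = -(-144)*(-5) = -72*10 = -720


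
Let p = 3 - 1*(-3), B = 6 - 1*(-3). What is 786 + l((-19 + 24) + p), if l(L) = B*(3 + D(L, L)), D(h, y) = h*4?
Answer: 1209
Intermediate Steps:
D(h, y) = 4*h
B = 9 (B = 6 + 3 = 9)
p = 6 (p = 3 + 3 = 6)
l(L) = 27 + 36*L (l(L) = 9*(3 + 4*L) = 27 + 36*L)
786 + l((-19 + 24) + p) = 786 + (27 + 36*((-19 + 24) + 6)) = 786 + (27 + 36*(5 + 6)) = 786 + (27 + 36*11) = 786 + (27 + 396) = 786 + 423 = 1209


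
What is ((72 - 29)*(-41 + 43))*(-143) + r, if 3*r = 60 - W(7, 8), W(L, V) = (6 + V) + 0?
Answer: -36848/3 ≈ -12283.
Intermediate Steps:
W(L, V) = 6 + V
r = 46/3 (r = (60 - (6 + 8))/3 = (60 - 1*14)/3 = (60 - 14)/3 = (⅓)*46 = 46/3 ≈ 15.333)
((72 - 29)*(-41 + 43))*(-143) + r = ((72 - 29)*(-41 + 43))*(-143) + 46/3 = (43*2)*(-143) + 46/3 = 86*(-143) + 46/3 = -12298 + 46/3 = -36848/3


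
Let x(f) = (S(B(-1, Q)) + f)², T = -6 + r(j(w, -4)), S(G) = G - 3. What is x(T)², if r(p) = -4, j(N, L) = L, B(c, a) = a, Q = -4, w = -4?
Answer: 83521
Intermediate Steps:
S(G) = -3 + G
T = -10 (T = -6 - 4 = -10)
x(f) = (-7 + f)² (x(f) = ((-3 - 4) + f)² = (-7 + f)²)
x(T)² = ((-7 - 10)²)² = ((-17)²)² = 289² = 83521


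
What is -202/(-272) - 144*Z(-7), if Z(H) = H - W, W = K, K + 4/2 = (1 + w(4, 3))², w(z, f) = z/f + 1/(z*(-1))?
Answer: 183021/136 ≈ 1345.7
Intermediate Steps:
w(z, f) = -1/z + z/f (w(z, f) = z/f + 1/(-z) = z/f + 1*(-1/z) = z/f - 1/z = -1/z + z/f)
K = 337/144 (K = -2 + (1 + (-1/4 + 4/3))² = -2 + (1 + (-1*¼ + 4*(⅓)))² = -2 + (1 + (-¼ + 4/3))² = -2 + (1 + 13/12)² = -2 + (25/12)² = -2 + 625/144 = 337/144 ≈ 2.3403)
W = 337/144 ≈ 2.3403
Z(H) = -337/144 + H (Z(H) = H - 1*337/144 = H - 337/144 = -337/144 + H)
-202/(-272) - 144*Z(-7) = -202/(-272) - 144*(-337/144 - 7) = -202*(-1/272) - 144*(-1345/144) = 101/136 + 1345 = 183021/136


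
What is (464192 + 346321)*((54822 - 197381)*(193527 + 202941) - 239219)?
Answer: -45810454797696303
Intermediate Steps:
(464192 + 346321)*((54822 - 197381)*(193527 + 202941) - 239219) = 810513*(-142559*396468 - 239219) = 810513*(-56520081612 - 239219) = 810513*(-56520320831) = -45810454797696303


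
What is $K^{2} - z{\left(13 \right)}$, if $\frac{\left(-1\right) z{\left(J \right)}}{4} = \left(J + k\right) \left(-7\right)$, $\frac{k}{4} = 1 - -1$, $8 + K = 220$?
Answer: $44356$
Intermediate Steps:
$K = 212$ ($K = -8 + 220 = 212$)
$k = 8$ ($k = 4 \left(1 - -1\right) = 4 \left(1 + 1\right) = 4 \cdot 2 = 8$)
$z{\left(J \right)} = 224 + 28 J$ ($z{\left(J \right)} = - 4 \left(J + 8\right) \left(-7\right) = - 4 \left(8 + J\right) \left(-7\right) = - 4 \left(-56 - 7 J\right) = 224 + 28 J$)
$K^{2} - z{\left(13 \right)} = 212^{2} - \left(224 + 28 \cdot 13\right) = 44944 - \left(224 + 364\right) = 44944 - 588 = 44356$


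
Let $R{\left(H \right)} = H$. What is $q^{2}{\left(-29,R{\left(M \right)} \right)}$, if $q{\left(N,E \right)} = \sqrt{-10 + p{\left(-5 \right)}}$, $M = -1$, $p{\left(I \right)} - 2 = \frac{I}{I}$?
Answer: $-7$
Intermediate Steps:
$p{\left(I \right)} = 3$ ($p{\left(I \right)} = 2 + \frac{I}{I} = 2 + 1 = 3$)
$q{\left(N,E \right)} = i \sqrt{7}$ ($q{\left(N,E \right)} = \sqrt{-10 + 3} = \sqrt{-7} = i \sqrt{7}$)
$q^{2}{\left(-29,R{\left(M \right)} \right)} = \left(i \sqrt{7}\right)^{2} = -7$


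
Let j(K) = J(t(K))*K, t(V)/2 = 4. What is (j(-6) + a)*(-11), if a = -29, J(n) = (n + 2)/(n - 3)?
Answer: 451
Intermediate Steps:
t(V) = 8 (t(V) = 2*4 = 8)
J(n) = (2 + n)/(-3 + n)
j(K) = 2*K (j(K) = ((2 + 8)/(-3 + 8))*K = (10/5)*K = ((⅕)*10)*K = 2*K)
(j(-6) + a)*(-11) = (2*(-6) - 29)*(-11) = (-12 - 29)*(-11) = -41*(-11) = 451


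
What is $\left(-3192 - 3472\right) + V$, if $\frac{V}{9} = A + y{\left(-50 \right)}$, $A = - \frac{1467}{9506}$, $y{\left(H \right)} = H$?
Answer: $- \frac{67638887}{9506} \approx -7115.4$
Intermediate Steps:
$A = - \frac{1467}{9506}$ ($A = \left(-1467\right) \frac{1}{9506} = - \frac{1467}{9506} \approx -0.15432$)
$V = - \frac{4290903}{9506}$ ($V = 9 \left(- \frac{1467}{9506} - 50\right) = 9 \left(- \frac{476767}{9506}\right) = - \frac{4290903}{9506} \approx -451.39$)
$\left(-3192 - 3472\right) + V = \left(-3192 - 3472\right) - \frac{4290903}{9506} = -6664 - \frac{4290903}{9506} = - \frac{67638887}{9506}$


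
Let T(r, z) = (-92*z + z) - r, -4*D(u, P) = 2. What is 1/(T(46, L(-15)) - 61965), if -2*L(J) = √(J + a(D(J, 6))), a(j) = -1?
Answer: -62011/3845397245 - 182*I/3845397245 ≈ -1.6126e-5 - 4.7329e-8*I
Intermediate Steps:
D(u, P) = -½ (D(u, P) = -¼*2 = -½)
L(J) = -√(-1 + J)/2 (L(J) = -√(J - 1)/2 = -√(-1 + J)/2)
T(r, z) = -r - 91*z (T(r, z) = -91*z - r = -r - 91*z)
1/(T(46, L(-15)) - 61965) = 1/((-1*46 - (-91)*√(-1 - 15)/2) - 61965) = 1/((-46 - (-91)*√(-16)/2) - 61965) = 1/((-46 - (-91)*4*I/2) - 61965) = 1/((-46 - (-182)*I) - 61965) = 1/((-46 + 182*I) - 61965) = 1/(-62011 + 182*I) = (-62011 - 182*I)/3845397245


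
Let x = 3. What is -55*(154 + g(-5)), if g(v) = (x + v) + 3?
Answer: -8525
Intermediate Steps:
g(v) = 6 + v (g(v) = (3 + v) + 3 = 6 + v)
-55*(154 + g(-5)) = -55*(154 + (6 - 5)) = -55*(154 + 1) = -55*155 = -8525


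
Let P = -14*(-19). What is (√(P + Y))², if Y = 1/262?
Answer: 69693/262 ≈ 266.00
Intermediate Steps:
Y = 1/262 ≈ 0.0038168
P = 266
(√(P + Y))² = (√(266 + 1/262))² = (√(69693/262))² = (√18259566/262)² = 69693/262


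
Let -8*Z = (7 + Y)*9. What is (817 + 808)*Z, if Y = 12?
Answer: -277875/8 ≈ -34734.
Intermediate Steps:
Z = -171/8 (Z = -(7 + 12)*9/8 = -19*9/8 = -⅛*171 = -171/8 ≈ -21.375)
(817 + 808)*Z = (817 + 808)*(-171/8) = 1625*(-171/8) = -277875/8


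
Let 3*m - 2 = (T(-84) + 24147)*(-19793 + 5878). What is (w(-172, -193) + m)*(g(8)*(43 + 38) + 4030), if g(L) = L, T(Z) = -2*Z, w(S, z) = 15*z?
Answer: -1582810225624/3 ≈ -5.2760e+11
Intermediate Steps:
m = -338343223/3 (m = 2/3 + ((-2*(-84) + 24147)*(-19793 + 5878))/3 = 2/3 + ((168 + 24147)*(-13915))/3 = 2/3 + (24315*(-13915))/3 = 2/3 + (1/3)*(-338343225) = 2/3 - 112781075 = -338343223/3 ≈ -1.1278e+8)
(w(-172, -193) + m)*(g(8)*(43 + 38) + 4030) = (15*(-193) - 338343223/3)*(8*(43 + 38) + 4030) = (-2895 - 338343223/3)*(8*81 + 4030) = -338351908*(648 + 4030)/3 = -338351908/3*4678 = -1582810225624/3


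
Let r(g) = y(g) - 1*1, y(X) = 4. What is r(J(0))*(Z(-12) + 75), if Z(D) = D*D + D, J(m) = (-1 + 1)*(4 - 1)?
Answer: 621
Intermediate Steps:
J(m) = 0 (J(m) = 0*3 = 0)
Z(D) = D + D² (Z(D) = D² + D = D + D²)
r(g) = 3 (r(g) = 4 - 1*1 = 4 - 1 = 3)
r(J(0))*(Z(-12) + 75) = 3*(-12*(1 - 12) + 75) = 3*(-12*(-11) + 75) = 3*(132 + 75) = 3*207 = 621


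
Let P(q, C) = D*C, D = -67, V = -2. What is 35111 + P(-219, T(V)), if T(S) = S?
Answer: 35245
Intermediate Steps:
P(q, C) = -67*C
35111 + P(-219, T(V)) = 35111 - 67*(-2) = 35111 + 134 = 35245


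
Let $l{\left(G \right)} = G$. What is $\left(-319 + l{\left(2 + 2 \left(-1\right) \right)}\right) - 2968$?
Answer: $-3287$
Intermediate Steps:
$\left(-319 + l{\left(2 + 2 \left(-1\right) \right)}\right) - 2968 = \left(-319 + \left(2 + 2 \left(-1\right)\right)\right) - 2968 = \left(-319 + \left(2 - 2\right)\right) - 2968 = \left(-319 + 0\right) - 2968 = -319 - 2968 = -3287$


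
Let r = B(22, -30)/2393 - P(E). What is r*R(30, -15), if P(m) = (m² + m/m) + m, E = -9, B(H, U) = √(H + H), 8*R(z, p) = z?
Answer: -1095/4 + 15*√11/4786 ≈ -273.74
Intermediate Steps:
R(z, p) = z/8
B(H, U) = √2*√H (B(H, U) = √(2*H) = √2*√H)
P(m) = 1 + m + m² (P(m) = (m² + 1) + m = (1 + m²) + m = 1 + m + m²)
r = -73 + 2*√11/2393 (r = (√2*√22)/2393 - (1 - 9 + (-9)²) = (2*√11)*(1/2393) - (1 - 9 + 81) = 2*√11/2393 - 1*73 = 2*√11/2393 - 73 = -73 + 2*√11/2393 ≈ -72.997)
r*R(30, -15) = (-73 + 2*√11/2393)*((⅛)*30) = (-73 + 2*√11/2393)*(15/4) = -1095/4 + 15*√11/4786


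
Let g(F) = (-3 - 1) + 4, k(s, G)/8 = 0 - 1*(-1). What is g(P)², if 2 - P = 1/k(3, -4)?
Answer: 0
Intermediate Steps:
k(s, G) = 8 (k(s, G) = 8*(0 - 1*(-1)) = 8*(0 + 1) = 8*1 = 8)
P = 15/8 (P = 2 - 1/8 = 2 - 1*⅛ = 2 - ⅛ = 15/8 ≈ 1.8750)
g(F) = 0 (g(F) = -4 + 4 = 0)
g(P)² = 0² = 0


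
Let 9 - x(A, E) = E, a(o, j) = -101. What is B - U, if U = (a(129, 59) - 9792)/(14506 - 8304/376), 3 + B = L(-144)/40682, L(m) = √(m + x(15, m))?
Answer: -32082044885/13847013704 ≈ -2.3169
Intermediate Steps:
x(A, E) = 9 - E
L(m) = 3 (L(m) = √(m + (9 - m)) = √9 = 3)
B = -122043/40682 (B = -3 + 3/40682 = -122043/40682 ≈ -2.9999)
U = -464971/680744 (U = (-101 - 9792)/(14506 - 8304/376) = -9893/(14506 - 8304*1/376) = -9893/(14506 - 1038/47) = -9893/680744/47 = -9893*47/680744 = -464971/680744 ≈ -0.68303)
B - U = -122043/40682 - 1*(-464971/680744) = -122043/40682 + 464971/680744 = -32082044885/13847013704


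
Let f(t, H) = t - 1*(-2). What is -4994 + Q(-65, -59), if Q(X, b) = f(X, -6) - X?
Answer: -4992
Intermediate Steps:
f(t, H) = 2 + t (f(t, H) = t + 2 = 2 + t)
Q(X, b) = 2 (Q(X, b) = (2 + X) - X = 2)
-4994 + Q(-65, -59) = -4994 + 2 = -4992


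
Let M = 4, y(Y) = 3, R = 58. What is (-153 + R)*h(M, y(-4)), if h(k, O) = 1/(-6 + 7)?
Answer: -95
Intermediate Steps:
h(k, O) = 1 (h(k, O) = 1/1 = 1)
(-153 + R)*h(M, y(-4)) = (-153 + 58)*1 = -95*1 = -95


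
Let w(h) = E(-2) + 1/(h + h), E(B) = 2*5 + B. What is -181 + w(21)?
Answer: -7265/42 ≈ -172.98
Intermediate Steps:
E(B) = 10 + B
w(h) = 8 + 1/(2*h) (w(h) = (10 - 2) + 1/(h + h) = 8 + 1/(2*h))
-181 + w(21) = -181 + (8 + (1/2)/21) = -181 + (8 + (1/2)*(1/21)) = -181 + (8 + 1/42) = -181 + 337/42 = -7265/42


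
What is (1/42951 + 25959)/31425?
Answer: 222993002/269947035 ≈ 0.82606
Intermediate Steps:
(1/42951 + 25959)/31425 = (1/42951 + 25959)*(1/31425) = (1114965010/42951)*(1/31425) = 222993002/269947035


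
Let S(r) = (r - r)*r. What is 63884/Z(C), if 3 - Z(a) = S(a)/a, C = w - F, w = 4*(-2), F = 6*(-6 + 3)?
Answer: 63884/3 ≈ 21295.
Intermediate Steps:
F = -18 (F = 6*(-3) = -18)
S(r) = 0 (S(r) = 0*r = 0)
w = -8
C = 10 (C = -8 - 1*(-18) = -8 + 18 = 10)
Z(a) = 3 (Z(a) = 3 - 0/a = 3 - 1*0 = 3 + 0 = 3)
63884/Z(C) = 63884/3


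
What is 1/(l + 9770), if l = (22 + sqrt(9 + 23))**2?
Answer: 5143/52869922 - 44*sqrt(2)/26434961 ≈ 9.4923e-5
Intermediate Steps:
l = (22 + 4*sqrt(2))**2 (l = (22 + sqrt(32))**2 = (22 + 4*sqrt(2))**2 ≈ 764.90)
1/(l + 9770) = 1/((516 + 176*sqrt(2)) + 9770) = 1/(10286 + 176*sqrt(2))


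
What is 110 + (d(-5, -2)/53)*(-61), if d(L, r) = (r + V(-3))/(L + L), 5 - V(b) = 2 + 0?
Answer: 58361/530 ≈ 110.12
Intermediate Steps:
V(b) = 3 (V(b) = 5 - (2 + 0) = 5 - 1*2 = 5 - 2 = 3)
d(L, r) = (3 + r)/(2*L) (d(L, r) = (r + 3)/(L + L) = (3 + r)/((2*L)) = (3 + r)*(1/(2*L)) = (3 + r)/(2*L))
110 + (d(-5, -2)/53)*(-61) = 110 + (((½)*(3 - 2)/(-5))/53)*(-61) = 110 + (((½)*(-⅕)*1)*(1/53))*(-61) = 110 - ⅒*1/53*(-61) = 110 - 1/530*(-61) = 110 + 61/530 = 58361/530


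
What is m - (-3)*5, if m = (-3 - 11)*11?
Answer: -139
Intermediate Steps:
m = -154 (m = -14*11 = -154)
m - (-3)*5 = -154 - (-3)*5 = -154 - 1*(-15) = -154 + 15 = -139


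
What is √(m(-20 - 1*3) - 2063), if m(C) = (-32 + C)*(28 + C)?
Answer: I*√2338 ≈ 48.353*I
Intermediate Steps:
√(m(-20 - 1*3) - 2063) = √((-896 + (-20 - 1*3)² - 4*(-20 - 1*3)) - 2063) = √((-896 + (-20 - 3)² - 4*(-20 - 3)) - 2063) = √((-896 + (-23)² - 4*(-23)) - 2063) = √((-896 + 529 + 92) - 2063) = √(-275 - 2063) = √(-2338) = I*√2338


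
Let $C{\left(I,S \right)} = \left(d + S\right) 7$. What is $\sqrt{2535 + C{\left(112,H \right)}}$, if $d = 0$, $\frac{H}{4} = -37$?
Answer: $\sqrt{1499} \approx 38.717$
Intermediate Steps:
$H = -148$ ($H = 4 \left(-37\right) = -148$)
$C{\left(I,S \right)} = 7 S$ ($C{\left(I,S \right)} = \left(0 + S\right) 7 = S 7 = 7 S$)
$\sqrt{2535 + C{\left(112,H \right)}} = \sqrt{2535 + 7 \left(-148\right)} = \sqrt{2535 - 1036} = \sqrt{1499}$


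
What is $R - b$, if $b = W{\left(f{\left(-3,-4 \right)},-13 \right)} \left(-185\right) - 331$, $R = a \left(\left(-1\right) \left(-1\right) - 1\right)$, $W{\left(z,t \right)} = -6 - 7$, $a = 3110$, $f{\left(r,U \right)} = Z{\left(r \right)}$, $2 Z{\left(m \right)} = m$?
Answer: $-2074$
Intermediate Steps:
$Z{\left(m \right)} = \frac{m}{2}$
$f{\left(r,U \right)} = \frac{r}{2}$
$W{\left(z,t \right)} = -13$ ($W{\left(z,t \right)} = -6 - 7 = -13$)
$R = 0$ ($R = 3110 \left(\left(-1\right) \left(-1\right) - 1\right) = 3110 \left(1 - 1\right) = 3110 \cdot 0 = 0$)
$b = 2074$ ($b = \left(-13\right) \left(-185\right) - 331 = 2405 - 331 = 2074$)
$R - b = 0 - 2074 = -2074$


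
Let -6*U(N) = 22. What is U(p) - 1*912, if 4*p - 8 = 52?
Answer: -2747/3 ≈ -915.67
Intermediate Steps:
p = 15 (p = 2 + (¼)*52 = 2 + 13 = 15)
U(N) = -11/3 (U(N) = -⅙*22 = -11/3)
U(p) - 1*912 = -11/3 - 1*912 = -11/3 - 912 = -2747/3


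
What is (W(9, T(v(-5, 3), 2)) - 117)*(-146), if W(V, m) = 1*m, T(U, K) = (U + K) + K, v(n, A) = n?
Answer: 17228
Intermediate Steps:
T(U, K) = U + 2*K (T(U, K) = (K + U) + K = U + 2*K)
W(V, m) = m
(W(9, T(v(-5, 3), 2)) - 117)*(-146) = ((-5 + 2*2) - 117)*(-146) = ((-5 + 4) - 117)*(-146) = (-1 - 117)*(-146) = -118*(-146) = 17228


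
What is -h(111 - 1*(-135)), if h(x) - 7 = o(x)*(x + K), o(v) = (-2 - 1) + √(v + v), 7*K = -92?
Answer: 4841/7 - 3260*√123/7 ≈ -4473.5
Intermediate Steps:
K = -92/7 (K = (⅐)*(-92) = -92/7 ≈ -13.143)
o(v) = -3 + √2*√v (o(v) = -3 + √(2*v) = -3 + √2*√v)
h(x) = 7 + (-3 + √2*√x)*(-92/7 + x) (h(x) = 7 + (-3 + √2*√x)*(x - 92/7) = 7 + (-3 + √2*√x)*(-92/7 + x))
-h(111 - 1*(-135)) = -(325/7 + (111 - 1*(-135))*(-3 + √2*√(111 - 1*(-135))) - 92*√2*√(111 - 1*(-135))/7) = -(325/7 + (111 + 135)*(-3 + √2*√(111 + 135)) - 92*√2*√(111 + 135)/7) = -(325/7 + 246*(-3 + √2*√246) - 92*√2*√246/7) = -(325/7 + 246*(-3 + 2*√123) - 184*√123/7) = -(325/7 + (-738 + 492*√123) - 184*√123/7) = -(-4841/7 + 3260*√123/7) = 4841/7 - 3260*√123/7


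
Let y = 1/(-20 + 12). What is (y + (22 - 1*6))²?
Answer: 16129/64 ≈ 252.02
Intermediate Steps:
y = -⅛ (y = 1/(-8) = -⅛ ≈ -0.12500)
(y + (22 - 1*6))² = (-⅛ + (22 - 1*6))² = (-⅛ + (22 - 6))² = (-⅛ + 16)² = (127/8)² = 16129/64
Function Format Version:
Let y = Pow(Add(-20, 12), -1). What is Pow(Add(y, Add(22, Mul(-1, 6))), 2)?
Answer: Rational(16129, 64) ≈ 252.02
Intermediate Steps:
y = Rational(-1, 8) (y = Pow(-8, -1) = Rational(-1, 8) ≈ -0.12500)
Pow(Add(y, Add(22, Mul(-1, 6))), 2) = Pow(Add(Rational(-1, 8), Add(22, Mul(-1, 6))), 2) = Pow(Add(Rational(-1, 8), Add(22, -6)), 2) = Pow(Add(Rational(-1, 8), 16), 2) = Pow(Rational(127, 8), 2) = Rational(16129, 64)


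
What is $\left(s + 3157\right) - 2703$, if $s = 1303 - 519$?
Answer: $1238$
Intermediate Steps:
$s = 784$ ($s = 1303 - 519 = 784$)
$\left(s + 3157\right) - 2703 = \left(784 + 3157\right) - 2703 = 3941 - 2703 = 1238$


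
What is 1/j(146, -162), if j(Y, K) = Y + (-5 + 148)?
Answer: 1/289 ≈ 0.0034602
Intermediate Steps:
j(Y, K) = 143 + Y (j(Y, K) = Y + 143 = 143 + Y)
1/j(146, -162) = 1/(143 + 146) = 1/289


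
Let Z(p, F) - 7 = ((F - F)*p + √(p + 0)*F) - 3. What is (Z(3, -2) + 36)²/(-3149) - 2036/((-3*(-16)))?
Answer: -1622185/37788 + 160*√3/3149 ≈ -42.841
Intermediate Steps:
Z(p, F) = 4 + F*√p (Z(p, F) = 7 + (((F - F)*p + √(p + 0)*F) - 3) = 7 + ((0*p + √p*F) - 3) = 7 + ((0 + F*√p) - 3) = 7 + (F*√p - 3) = 7 + (-3 + F*√p) = 4 + F*√p)
(Z(3, -2) + 36)²/(-3149) - 2036/((-3*(-16))) = ((4 - 2*√3) + 36)²/(-3149) - 2036/((-3*(-16))) = (40 - 2*√3)²*(-1/3149) - 2036/48 = -(40 - 2*√3)²/3149 - 2036*1/48 = -(40 - 2*√3)²/3149 - 509/12 = -509/12 - (40 - 2*√3)²/3149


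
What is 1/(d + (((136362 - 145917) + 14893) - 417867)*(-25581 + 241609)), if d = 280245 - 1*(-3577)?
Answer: -1/89117530990 ≈ -1.1221e-11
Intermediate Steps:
d = 283822 (d = 280245 + 3577 = 283822)
1/(d + (((136362 - 145917) + 14893) - 417867)*(-25581 + 241609)) = 1/(283822 + (((136362 - 145917) + 14893) - 417867)*(-25581 + 241609)) = 1/(283822 + ((-9555 + 14893) - 417867)*216028) = 1/(283822 + (5338 - 417867)*216028) = 1/(283822 - 412529*216028) = 1/(283822 - 89117814812) = 1/(-89117530990) = -1/89117530990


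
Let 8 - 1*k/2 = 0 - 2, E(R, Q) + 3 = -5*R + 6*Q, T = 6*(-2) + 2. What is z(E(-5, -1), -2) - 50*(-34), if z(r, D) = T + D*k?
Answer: 1650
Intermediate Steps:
T = -10 (T = -12 + 2 = -10)
E(R, Q) = -3 - 5*R + 6*Q (E(R, Q) = -3 + (-5*R + 6*Q) = -3 - 5*R + 6*Q)
k = 20 (k = 16 - 2*(0 - 2) = 16 - 2*(-2) = 16 + 4 = 20)
z(r, D) = -10 + 20*D (z(r, D) = -10 + D*20 = -10 + 20*D)
z(E(-5, -1), -2) - 50*(-34) = (-10 + 20*(-2)) - 50*(-34) = (-10 - 40) + 1700 = -50 + 1700 = 1650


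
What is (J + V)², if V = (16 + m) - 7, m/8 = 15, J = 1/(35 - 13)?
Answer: 8059921/484 ≈ 16653.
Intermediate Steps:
J = 1/22 ≈ 0.045455
m = 120 (m = 8*15 = 120)
V = 129 (V = (16 + 120) - 7 = 136 - 7 = 129)
(J + V)² = (1/22 + 129)² = (2839/22)² = 8059921/484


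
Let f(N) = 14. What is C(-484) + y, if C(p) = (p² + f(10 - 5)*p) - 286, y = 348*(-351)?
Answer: 105046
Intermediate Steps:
y = -122148
C(p) = -286 + p² + 14*p (C(p) = (p² + 14*p) - 286 = -286 + p² + 14*p)
C(-484) + y = (-286 + (-484)² + 14*(-484)) - 122148 = (-286 + 234256 - 6776) - 122148 = 227194 - 122148 = 105046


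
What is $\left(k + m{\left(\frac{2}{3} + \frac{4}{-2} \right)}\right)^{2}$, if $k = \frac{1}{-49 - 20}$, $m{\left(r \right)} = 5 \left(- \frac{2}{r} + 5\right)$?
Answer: $\frac{20097289}{19044} \approx 1055.3$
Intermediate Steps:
$m{\left(r \right)} = 25 - \frac{10}{r}$ ($m{\left(r \right)} = 5 \left(5 - \frac{2}{r}\right) = 25 - \frac{10}{r}$)
$k = - \frac{1}{69}$ ($k = \frac{1}{-69} = - \frac{1}{69} \approx -0.014493$)
$\left(k + m{\left(\frac{2}{3} + \frac{4}{-2} \right)}\right)^{2} = \left(- \frac{1}{69} + \left(25 - \frac{10}{\frac{2}{3} + \frac{4}{-2}}\right)\right)^{2} = \left(- \frac{1}{69} + \left(25 - \frac{10}{2 \cdot \frac{1}{3} + 4 \left(- \frac{1}{2}\right)}\right)\right)^{2} = \left(- \frac{1}{69} + \left(25 - \frac{10}{\frac{2}{3} - 2}\right)\right)^{2} = \left(- \frac{1}{69} + \left(25 - \frac{10}{- \frac{4}{3}}\right)\right)^{2} = \left(- \frac{1}{69} + \left(25 - - \frac{15}{2}\right)\right)^{2} = \left(- \frac{1}{69} + \left(25 + \frac{15}{2}\right)\right)^{2} = \left(- \frac{1}{69} + \frac{65}{2}\right)^{2} = \left(\frac{4483}{138}\right)^{2} = \frac{20097289}{19044}$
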